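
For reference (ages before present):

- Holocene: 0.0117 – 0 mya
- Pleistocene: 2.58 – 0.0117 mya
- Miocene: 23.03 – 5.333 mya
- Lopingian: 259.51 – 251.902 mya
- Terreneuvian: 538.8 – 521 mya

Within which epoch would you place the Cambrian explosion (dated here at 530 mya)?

530 Ma lies between 538.8 and 521 Ma, so it falls in the Terreneuvian.

Terreneuvian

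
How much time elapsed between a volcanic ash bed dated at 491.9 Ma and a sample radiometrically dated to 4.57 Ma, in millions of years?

491.9 − 4.57 = 487.33 million years.

487.33 million years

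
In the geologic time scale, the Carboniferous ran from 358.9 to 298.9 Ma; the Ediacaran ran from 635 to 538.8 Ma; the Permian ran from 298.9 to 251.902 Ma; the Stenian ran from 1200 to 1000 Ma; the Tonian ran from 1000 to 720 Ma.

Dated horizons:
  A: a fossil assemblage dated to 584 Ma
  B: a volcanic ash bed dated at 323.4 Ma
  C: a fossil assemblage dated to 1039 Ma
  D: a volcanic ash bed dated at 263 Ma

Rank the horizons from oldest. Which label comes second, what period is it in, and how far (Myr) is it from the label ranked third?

Sorted oldest-first by Ma: C (1039), A (584), B (323.4), D (263).
The second oldest is A at 584 Ma, which lies in 635–538.8 Ma: the Ediacaran.
The third oldest is B at 323.4 Ma; separation = |584 − 323.4| = 260.6 Myr.

A, in the Ediacaran; 260.6 million years to B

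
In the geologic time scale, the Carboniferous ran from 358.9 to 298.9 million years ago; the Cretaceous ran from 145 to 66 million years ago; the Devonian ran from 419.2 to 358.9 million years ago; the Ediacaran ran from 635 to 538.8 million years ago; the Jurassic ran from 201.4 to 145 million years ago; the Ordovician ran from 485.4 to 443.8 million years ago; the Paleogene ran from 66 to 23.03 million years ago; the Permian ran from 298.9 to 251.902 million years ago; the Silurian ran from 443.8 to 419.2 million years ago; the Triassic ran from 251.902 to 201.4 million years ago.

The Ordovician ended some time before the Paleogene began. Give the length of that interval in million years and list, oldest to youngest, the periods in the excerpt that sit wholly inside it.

The Ordovician closes at 443.8 Ma and the Paleogene opens at 66 Ma, so the interval is 443.8 − 66 = 377.8 Myr.
A period fits inside if it starts at or after 443.8 Ma and ends at or before 66 Ma; oldest first that gives Silurian, Devonian, Carboniferous, Permian, Triassic, Jurassic, Cretaceous.

377.8 million years; Silurian, Devonian, Carboniferous, Permian, Triassic, Jurassic, Cretaceous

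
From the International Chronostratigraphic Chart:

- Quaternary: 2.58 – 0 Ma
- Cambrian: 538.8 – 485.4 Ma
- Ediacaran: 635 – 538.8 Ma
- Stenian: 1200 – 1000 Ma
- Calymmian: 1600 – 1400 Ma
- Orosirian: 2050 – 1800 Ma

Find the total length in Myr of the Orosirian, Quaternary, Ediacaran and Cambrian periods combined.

Each duration: Orosirian = 250; Quaternary = 2.58; Ediacaran = 96.2; Cambrian = 53.4.
Sum: 250 + 2.58 + 96.2 + 53.4 = 402.18 Myr.

402.18 million years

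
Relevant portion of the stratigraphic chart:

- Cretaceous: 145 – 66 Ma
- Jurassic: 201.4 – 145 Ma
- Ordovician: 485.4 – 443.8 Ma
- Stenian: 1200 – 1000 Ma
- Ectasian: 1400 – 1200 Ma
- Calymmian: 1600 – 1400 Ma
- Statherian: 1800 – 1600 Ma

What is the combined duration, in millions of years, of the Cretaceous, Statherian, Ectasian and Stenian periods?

Each duration: Cretaceous = 79; Statherian = 200; Ectasian = 200; Stenian = 200.
Sum: 79 + 200 + 200 + 200 = 679 Myr.

679 million years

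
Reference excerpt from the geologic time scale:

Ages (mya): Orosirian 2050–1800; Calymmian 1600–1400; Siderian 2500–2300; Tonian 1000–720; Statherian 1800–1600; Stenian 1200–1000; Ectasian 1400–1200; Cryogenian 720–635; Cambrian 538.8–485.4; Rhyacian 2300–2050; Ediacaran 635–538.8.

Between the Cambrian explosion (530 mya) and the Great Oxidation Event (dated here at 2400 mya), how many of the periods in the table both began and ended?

9

2400 Ma sits inside the Siderian (2500–2300) and 530 Ma inside the Cambrian (538.8–485.4); neither of those is wholly between the two dates.
The listed periods lying completely between them are Rhyacian, Orosirian, Statherian, Calymmian, Ectasian, Stenian, Tonian, Cryogenian, Ediacaran — 9 in all.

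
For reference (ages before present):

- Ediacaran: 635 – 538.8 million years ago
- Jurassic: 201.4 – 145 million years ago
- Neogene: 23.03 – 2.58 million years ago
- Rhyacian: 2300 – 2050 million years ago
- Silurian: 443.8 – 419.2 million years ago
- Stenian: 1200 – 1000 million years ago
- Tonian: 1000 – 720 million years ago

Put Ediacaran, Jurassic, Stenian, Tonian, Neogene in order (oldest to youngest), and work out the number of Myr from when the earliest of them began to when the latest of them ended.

Stenian → Tonian → Ediacaran → Jurassic → Neogene; total span 1197.42 Myr

Start ages (Ma): Stenian 1200, Tonian 1000, Ediacaran 635, Jurassic 201.4, Neogene 23.03.
Ordered oldest to youngest: Stenian, Tonian, Ediacaran, Jurassic, Neogene.
Span = 1200 − 2.58 = 1197.42 Myr.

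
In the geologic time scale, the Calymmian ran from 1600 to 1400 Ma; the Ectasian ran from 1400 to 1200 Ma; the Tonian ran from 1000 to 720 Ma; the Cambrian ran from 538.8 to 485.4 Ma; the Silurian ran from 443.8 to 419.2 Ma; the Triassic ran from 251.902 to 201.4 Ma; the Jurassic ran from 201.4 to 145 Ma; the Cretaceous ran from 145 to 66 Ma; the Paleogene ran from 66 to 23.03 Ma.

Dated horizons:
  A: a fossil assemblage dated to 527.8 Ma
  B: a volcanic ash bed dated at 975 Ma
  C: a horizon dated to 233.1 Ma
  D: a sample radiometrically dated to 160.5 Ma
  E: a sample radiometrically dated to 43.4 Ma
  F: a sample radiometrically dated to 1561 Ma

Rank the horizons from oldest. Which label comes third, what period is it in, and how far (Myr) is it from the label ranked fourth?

Sorted oldest-first by Ma: F (1561), B (975), A (527.8), C (233.1), D (160.5), E (43.4).
The third oldest is A at 527.8 Ma, which lies in 538.8–485.4 Ma: the Cambrian.
The fourth oldest is C at 233.1 Ma; separation = |527.8 − 233.1| = 294.7 Myr.

A, in the Cambrian; 294.7 million years to C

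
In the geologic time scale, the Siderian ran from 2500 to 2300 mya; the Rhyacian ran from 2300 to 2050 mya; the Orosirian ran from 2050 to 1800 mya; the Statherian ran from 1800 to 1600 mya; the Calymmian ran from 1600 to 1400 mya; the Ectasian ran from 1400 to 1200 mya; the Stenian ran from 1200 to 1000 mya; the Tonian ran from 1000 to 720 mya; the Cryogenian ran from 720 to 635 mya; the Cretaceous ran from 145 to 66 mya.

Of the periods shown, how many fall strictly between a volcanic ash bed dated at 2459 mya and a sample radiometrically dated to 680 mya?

7

2459 Ma sits inside the Siderian (2500–2300) and 680 Ma inside the Cryogenian (720–635); neither of those is wholly between the two dates.
The listed periods lying completely between them are Rhyacian, Orosirian, Statherian, Calymmian, Ectasian, Stenian, Tonian — 7 in all.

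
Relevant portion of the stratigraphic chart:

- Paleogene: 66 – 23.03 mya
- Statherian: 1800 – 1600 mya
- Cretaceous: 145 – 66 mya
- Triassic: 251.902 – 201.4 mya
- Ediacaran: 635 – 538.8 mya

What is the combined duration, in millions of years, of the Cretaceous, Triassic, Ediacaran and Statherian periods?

Each duration: Cretaceous = 79; Triassic = 50.502; Ediacaran = 96.2; Statherian = 200.
Sum: 79 + 50.502 + 96.2 + 200 = 425.702 Myr.

425.702 million years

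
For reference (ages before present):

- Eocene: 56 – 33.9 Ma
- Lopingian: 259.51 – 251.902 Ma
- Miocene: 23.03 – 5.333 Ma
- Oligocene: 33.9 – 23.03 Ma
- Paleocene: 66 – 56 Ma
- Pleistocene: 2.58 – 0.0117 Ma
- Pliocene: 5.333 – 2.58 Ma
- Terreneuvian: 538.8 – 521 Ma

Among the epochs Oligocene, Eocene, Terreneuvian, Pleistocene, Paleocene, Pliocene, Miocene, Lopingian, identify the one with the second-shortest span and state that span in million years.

Pliocene, 2.753 million years

Start − end for each: Oligocene 33.9 − 23.03 = 10.87; Eocene 56 − 33.9 = 22.1; Terreneuvian 538.8 − 521 = 17.8; Pleistocene 2.58 − 0.0117 = 2.5683; Paleocene 66 − 56 = 10; Pliocene 5.333 − 2.58 = 2.753; Miocene 23.03 − 5.333 = 17.697; Lopingian 259.51 − 251.902 = 7.608.
Ranking these from shortest: Pleistocene < Pliocene < Lopingian < Paleocene < Oligocene < Miocene < Terreneuvian < Eocene.
Position 2 in that ranking is Pliocene, which lasted 2.753 Myr.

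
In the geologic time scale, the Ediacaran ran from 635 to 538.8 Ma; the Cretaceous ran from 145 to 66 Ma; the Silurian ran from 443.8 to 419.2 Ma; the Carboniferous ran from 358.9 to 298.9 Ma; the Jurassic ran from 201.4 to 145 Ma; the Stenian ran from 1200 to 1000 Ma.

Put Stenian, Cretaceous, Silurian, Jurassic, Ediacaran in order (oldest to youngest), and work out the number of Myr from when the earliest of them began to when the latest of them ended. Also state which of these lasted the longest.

Stenian → Ediacaran → Silurian → Jurassic → Cretaceous; total span 1134 Myr; longest is Stenian

From the excerpt: Stenian 1200–1000; Cretaceous 145–66; Silurian 443.8–419.2; Jurassic 201.4–145; Ediacaran 635–538.8 (Ma).
Larger Ma is earlier, so the oldest is Stenian and the youngest is Cretaceous; oldest to youngest: Stenian, Ediacaran, Silurian, Jurassic, Cretaceous.
Oldest start 1200 minus youngest end 66 gives 1134 Myr overall.
Individual lengths (start − end): Stenian 200; Jurassic 56.4; Cretaceous 79; Silurian 24.6; Ediacaran 96.2. The largest is Stenian at 200 Myr.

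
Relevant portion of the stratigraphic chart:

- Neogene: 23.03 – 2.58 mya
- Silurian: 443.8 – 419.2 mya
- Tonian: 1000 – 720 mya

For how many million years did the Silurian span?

443.8 − 419.2 = 24.6 million years.

24.6 million years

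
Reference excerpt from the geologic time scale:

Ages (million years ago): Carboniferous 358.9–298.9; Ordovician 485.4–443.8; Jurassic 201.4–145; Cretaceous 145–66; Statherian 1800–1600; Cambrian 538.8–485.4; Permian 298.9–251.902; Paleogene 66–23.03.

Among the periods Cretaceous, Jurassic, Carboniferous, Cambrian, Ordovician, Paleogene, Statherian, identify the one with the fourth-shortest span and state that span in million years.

Start − end for each: Cretaceous 145 − 66 = 79; Jurassic 201.4 − 145 = 56.4; Carboniferous 358.9 − 298.9 = 60; Cambrian 538.8 − 485.4 = 53.4; Ordovician 485.4 − 443.8 = 41.6; Paleogene 66 − 23.03 = 42.97; Statherian 1800 − 1600 = 200.
Ranking these from shortest: Ordovician < Paleogene < Cambrian < Jurassic < Carboniferous < Cretaceous < Statherian.
Position 4 in that ranking is Jurassic, which lasted 56.4 Myr.

Jurassic, 56.4 million years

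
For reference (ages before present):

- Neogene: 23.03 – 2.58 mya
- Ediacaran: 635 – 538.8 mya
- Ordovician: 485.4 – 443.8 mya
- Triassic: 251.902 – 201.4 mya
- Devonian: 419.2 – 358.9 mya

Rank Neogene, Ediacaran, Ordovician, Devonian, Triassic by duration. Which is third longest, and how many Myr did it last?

Start − end for each: Neogene 23.03 − 2.58 = 20.45; Ediacaran 635 − 538.8 = 96.2; Ordovician 485.4 − 443.8 = 41.6; Devonian 419.2 − 358.9 = 60.3; Triassic 251.902 − 201.4 = 50.502.
Ranking these from longest: Ediacaran > Devonian > Triassic > Ordovician > Neogene.
Position 3 in that ranking is Triassic, which lasted 50.502 Myr.

Triassic, 50.502 million years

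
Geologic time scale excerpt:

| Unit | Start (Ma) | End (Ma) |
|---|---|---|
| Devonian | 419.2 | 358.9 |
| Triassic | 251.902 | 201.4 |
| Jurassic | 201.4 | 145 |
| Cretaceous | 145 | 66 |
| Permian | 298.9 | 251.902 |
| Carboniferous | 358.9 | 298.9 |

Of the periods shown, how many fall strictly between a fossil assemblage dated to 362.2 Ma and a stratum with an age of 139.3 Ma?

362.2 Ma sits inside the Devonian (419.2–358.9) and 139.3 Ma inside the Cretaceous (145–66); neither of those is wholly between the two dates.
The listed periods lying completely between them are Carboniferous, Permian, Triassic, Jurassic — 4 in all.

4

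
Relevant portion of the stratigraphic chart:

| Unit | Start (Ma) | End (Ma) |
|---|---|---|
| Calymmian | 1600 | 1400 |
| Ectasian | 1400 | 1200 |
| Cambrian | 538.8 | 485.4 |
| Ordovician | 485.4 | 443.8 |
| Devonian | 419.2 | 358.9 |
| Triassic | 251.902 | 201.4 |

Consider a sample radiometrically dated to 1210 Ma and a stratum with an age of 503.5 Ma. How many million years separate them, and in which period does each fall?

706.5 million years apart; the first in the Ectasian, the second in the Cambrian

Elapsed time: 1210 − 503.5 = 706.5 Myr.
1210 Ma lies within 1400–1200 Ma: Ectasian.
503.5 Ma lies within 538.8–485.4 Ma: Cambrian.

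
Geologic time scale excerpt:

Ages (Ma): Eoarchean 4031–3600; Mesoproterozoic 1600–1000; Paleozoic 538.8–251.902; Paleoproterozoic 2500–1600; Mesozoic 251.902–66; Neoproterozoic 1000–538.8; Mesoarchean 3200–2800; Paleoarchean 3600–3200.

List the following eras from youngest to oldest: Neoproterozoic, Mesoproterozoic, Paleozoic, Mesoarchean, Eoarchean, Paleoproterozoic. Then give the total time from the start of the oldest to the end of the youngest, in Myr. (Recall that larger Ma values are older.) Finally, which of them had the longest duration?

Start ages (Ma): Eoarchean 4031, Mesoarchean 3200, Paleoproterozoic 2500, Mesoproterozoic 1600, Neoproterozoic 1000, Paleozoic 538.8.
Ordered youngest to oldest: Paleozoic, Neoproterozoic, Mesoproterozoic, Paleoproterozoic, Mesoarchean, Eoarchean.
Span = 4031 − 251.902 = 3779.098 Myr.
Durations: Neoproterozoic 461.2, Paleozoic 286.898, Mesoarchean 400, Eoarchean 431, Mesoproterozoic 600, Paleoproterozoic 900 → longest is Paleoproterozoic (900 Myr).

Paleozoic → Neoproterozoic → Mesoproterozoic → Paleoproterozoic → Mesoarchean → Eoarchean; total span 3779.098 Myr; longest is Paleoproterozoic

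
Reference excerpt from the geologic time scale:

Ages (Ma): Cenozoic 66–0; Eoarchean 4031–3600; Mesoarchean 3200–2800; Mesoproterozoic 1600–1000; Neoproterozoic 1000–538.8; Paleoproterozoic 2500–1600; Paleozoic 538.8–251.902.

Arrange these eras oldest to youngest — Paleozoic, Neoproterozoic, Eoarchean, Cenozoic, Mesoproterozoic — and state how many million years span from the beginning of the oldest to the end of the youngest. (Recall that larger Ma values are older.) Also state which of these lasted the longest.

From the excerpt: Paleozoic 538.8–251.902; Neoproterozoic 1000–538.8; Eoarchean 4031–3600; Cenozoic 66–0; Mesoproterozoic 1600–1000 (Ma).
Larger Ma is earlier, so the oldest is Eoarchean and the youngest is Cenozoic; oldest to youngest: Eoarchean, Mesoproterozoic, Neoproterozoic, Paleozoic, Cenozoic.
Oldest start 4031 minus youngest end 0 gives 4031 Myr overall.
Individual lengths (start − end): Paleozoic 286.898; Eoarchean 431; Cenozoic 66; Neoproterozoic 461.2; Mesoproterozoic 600. The largest is Mesoproterozoic at 600 Myr.

Eoarchean → Mesoproterozoic → Neoproterozoic → Paleozoic → Cenozoic; total span 4031 Myr; longest is Mesoproterozoic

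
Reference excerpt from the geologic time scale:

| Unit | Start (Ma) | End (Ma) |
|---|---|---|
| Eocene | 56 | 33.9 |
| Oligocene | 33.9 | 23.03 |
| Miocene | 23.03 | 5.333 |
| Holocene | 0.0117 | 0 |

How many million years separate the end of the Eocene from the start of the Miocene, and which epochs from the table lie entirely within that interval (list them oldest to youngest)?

End of Eocene = 33.9 Ma; start of Miocene = 23.03 Ma.
Gap = 33.9 − 23.03 = 10.87 Myr.
Epochs wholly inside 33.9–23.03 Ma: Oligocene (33.9–23.03).

10.87 million years; Oligocene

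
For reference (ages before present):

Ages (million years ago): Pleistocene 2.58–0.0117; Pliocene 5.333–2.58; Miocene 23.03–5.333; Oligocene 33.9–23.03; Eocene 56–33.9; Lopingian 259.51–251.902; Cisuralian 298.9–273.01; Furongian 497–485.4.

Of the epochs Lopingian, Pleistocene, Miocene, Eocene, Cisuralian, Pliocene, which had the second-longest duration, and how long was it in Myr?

Durations: Lopingian 7.608; Pleistocene 2.5683; Miocene 17.697; Eocene 22.1; Cisuralian 25.89; Pliocene 2.753 Myr.
Sorted longest-first: Cisuralian (25.89), Eocene (22.1), Miocene (17.697), Lopingian (7.608), Pliocene (2.753), Pleistocene (2.5683).
The second longest is Eocene at 22.1 Myr.

Eocene, 22.1 million years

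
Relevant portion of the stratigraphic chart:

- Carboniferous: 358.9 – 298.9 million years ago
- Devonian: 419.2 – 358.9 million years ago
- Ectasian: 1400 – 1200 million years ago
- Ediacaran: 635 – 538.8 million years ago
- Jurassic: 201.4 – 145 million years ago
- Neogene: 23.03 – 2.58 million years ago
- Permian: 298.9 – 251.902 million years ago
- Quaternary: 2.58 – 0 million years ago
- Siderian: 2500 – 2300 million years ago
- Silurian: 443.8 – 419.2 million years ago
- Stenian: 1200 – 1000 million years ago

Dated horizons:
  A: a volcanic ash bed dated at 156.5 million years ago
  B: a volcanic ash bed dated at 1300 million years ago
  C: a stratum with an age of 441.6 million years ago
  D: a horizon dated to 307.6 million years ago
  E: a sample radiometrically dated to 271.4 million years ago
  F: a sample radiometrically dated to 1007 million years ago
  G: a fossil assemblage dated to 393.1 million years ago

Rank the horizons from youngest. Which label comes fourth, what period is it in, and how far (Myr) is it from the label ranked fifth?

Smaller Ma means younger, so youngest first: A 156.5 < E 271.4 < D 307.6 < G 393.1 < C 441.6 < F 1007 < B 1300.
Counting 4 along gives G (393.1 Ma); the excerpt puts that inside the Devonian, 419.2–358.9 Ma.
Next in line is C (441.6 Ma), and 441.6 − 393.1 = 48.5 Myr.

G, in the Devonian; 48.5 million years to C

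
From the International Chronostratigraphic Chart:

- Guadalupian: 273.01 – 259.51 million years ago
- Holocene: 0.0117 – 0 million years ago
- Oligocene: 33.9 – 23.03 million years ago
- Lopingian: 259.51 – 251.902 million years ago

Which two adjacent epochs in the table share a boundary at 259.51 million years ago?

Guadalupian and Lopingian

The Guadalupian ends at 259.51 million years ago and the Lopingian begins at 259.51 million years ago, so they share that boundary.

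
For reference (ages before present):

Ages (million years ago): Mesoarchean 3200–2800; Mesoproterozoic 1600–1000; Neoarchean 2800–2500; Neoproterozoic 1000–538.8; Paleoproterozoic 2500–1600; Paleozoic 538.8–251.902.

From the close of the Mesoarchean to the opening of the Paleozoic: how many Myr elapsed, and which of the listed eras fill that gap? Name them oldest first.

The Mesoarchean closes at 2800 Ma and the Paleozoic opens at 538.8 Ma, so the interval is 2800 − 538.8 = 2261.2 Myr.
An era fits inside if it starts at or after 2800 Ma and ends at or before 538.8 Ma; oldest first that gives Neoarchean, Paleoproterozoic, Mesoproterozoic, Neoproterozoic.

2261.2 million years; Neoarchean, Paleoproterozoic, Mesoproterozoic, Neoproterozoic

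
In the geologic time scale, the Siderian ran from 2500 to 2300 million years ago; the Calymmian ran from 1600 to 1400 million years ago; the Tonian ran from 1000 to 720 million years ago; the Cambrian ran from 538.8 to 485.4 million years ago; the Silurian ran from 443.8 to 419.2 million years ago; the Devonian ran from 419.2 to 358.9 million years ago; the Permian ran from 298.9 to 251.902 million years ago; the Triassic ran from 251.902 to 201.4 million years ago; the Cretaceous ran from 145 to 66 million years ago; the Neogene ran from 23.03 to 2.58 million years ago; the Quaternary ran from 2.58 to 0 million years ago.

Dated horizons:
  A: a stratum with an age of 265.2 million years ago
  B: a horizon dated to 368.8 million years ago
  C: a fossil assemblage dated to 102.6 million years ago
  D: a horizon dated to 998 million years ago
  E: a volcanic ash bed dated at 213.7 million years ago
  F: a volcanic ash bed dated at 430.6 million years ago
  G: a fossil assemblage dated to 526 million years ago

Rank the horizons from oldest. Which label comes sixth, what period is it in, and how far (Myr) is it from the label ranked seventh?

Sorted oldest-first by Ma: D (998), G (526), F (430.6), B (368.8), A (265.2), E (213.7), C (102.6).
The sixth oldest is E at 213.7 Ma, which lies in 251.902–201.4 Ma: the Triassic.
The seventh oldest is C at 102.6 Ma; separation = |213.7 − 102.6| = 111.1 Myr.

E, in the Triassic; 111.1 million years to C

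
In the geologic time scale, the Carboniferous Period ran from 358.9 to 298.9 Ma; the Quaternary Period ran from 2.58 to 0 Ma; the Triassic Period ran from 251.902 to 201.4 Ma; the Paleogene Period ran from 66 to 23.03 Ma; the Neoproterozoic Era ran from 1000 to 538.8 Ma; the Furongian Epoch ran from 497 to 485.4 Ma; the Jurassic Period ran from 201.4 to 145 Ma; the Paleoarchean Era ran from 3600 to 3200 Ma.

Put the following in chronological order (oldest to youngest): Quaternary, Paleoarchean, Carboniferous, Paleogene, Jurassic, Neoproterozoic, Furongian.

Paleoarchean, then Neoproterozoic, then Furongian, then Carboniferous, then Jurassic, then Paleogene, then Quaternary

Sorting by start age (descending Ma, since larger Ma = older): Paleoarchean start 3600, Neoproterozoic start 1000, Furongian start 497, Carboniferous start 358.9, Jurassic start 201.4, Paleogene start 66, Quaternary start 2.58.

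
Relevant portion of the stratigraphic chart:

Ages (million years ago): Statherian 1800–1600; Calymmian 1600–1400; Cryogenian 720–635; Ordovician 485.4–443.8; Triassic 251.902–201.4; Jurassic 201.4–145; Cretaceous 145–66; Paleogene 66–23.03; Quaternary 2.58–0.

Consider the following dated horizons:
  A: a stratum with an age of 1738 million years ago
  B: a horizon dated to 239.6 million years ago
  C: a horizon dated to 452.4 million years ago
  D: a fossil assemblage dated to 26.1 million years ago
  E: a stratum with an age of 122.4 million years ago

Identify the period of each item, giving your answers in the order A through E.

A — Statherian; B — Triassic; C — Ordovician; D — Paleogene; E — Cretaceous

Match each age against the start–end ranges in the excerpt: A = 1738 Ma → Statherian (1800–1600); B = 239.6 Ma → Triassic (251.902–201.4); C = 452.4 Ma → Ordovician (485.4–443.8); D = 26.1 Ma → Paleogene (66–23.03); E = 122.4 Ma → Cretaceous (145–66).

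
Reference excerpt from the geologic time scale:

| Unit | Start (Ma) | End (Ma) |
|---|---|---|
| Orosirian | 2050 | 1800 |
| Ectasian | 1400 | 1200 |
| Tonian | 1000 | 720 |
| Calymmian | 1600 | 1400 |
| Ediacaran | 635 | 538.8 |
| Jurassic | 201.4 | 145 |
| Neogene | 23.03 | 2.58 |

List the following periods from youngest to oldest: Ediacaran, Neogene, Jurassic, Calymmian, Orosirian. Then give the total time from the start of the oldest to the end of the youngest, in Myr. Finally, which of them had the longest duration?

From the excerpt: Ediacaran 635–538.8; Neogene 23.03–2.58; Jurassic 201.4–145; Calymmian 1600–1400; Orosirian 2050–1800 (Ma).
Larger Ma is earlier, so the oldest is Orosirian and the youngest is Neogene; youngest to oldest: Neogene, Jurassic, Ediacaran, Calymmian, Orosirian.
Oldest start 2050 minus youngest end 2.58 gives 2047.42 Myr overall.
Individual lengths (start − end): Jurassic 56.4; Neogene 20.45; Ediacaran 96.2; Calymmian 200; Orosirian 250. The largest is Orosirian at 250 Myr.

Neogene, Jurassic, Ediacaran, Calymmian, Orosirian; total span 2047.42 Myr; longest is Orosirian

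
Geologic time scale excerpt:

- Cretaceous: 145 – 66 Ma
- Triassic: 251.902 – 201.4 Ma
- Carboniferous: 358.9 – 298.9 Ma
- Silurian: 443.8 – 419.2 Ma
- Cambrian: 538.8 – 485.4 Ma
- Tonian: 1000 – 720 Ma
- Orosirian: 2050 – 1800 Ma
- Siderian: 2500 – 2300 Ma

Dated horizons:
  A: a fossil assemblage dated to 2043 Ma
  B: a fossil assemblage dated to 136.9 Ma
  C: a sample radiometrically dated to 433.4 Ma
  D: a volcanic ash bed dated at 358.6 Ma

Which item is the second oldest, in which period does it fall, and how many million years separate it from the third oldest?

C, in the Silurian; 74.8 million years to D

Sorted oldest-first by Ma: A (2043), C (433.4), D (358.6), B (136.9).
The second oldest is C at 433.4 Ma, which lies in 443.8–419.2 Ma: the Silurian.
The third oldest is D at 358.6 Ma; separation = |433.4 − 358.6| = 74.8 Myr.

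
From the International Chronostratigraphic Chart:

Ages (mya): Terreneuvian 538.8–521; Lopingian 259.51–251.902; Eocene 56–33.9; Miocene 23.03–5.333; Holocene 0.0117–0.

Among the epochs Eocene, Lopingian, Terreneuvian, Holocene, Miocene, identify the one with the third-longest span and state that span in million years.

Durations: Eocene 22.1; Lopingian 7.608; Terreneuvian 17.8; Holocene 0.0117; Miocene 17.697 Myr.
Sorted longest-first: Eocene (22.1), Terreneuvian (17.8), Miocene (17.697), Lopingian (7.608), Holocene (0.0117).
The third longest is Miocene at 17.697 Myr.

Miocene, 17.697 million years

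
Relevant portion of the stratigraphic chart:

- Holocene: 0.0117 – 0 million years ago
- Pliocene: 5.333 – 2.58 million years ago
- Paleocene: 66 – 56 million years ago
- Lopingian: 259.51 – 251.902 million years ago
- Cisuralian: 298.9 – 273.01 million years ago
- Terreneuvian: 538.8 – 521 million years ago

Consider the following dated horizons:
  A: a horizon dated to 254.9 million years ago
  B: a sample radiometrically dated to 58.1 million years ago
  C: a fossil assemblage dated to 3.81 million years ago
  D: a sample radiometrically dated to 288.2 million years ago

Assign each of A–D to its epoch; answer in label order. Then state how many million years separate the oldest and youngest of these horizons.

A — Lopingian; B — Paleocene; C — Pliocene; D — Cisuralian; span 284.39 million years

Match each age against the start–end ranges in the excerpt: A = 254.9 Ma → Lopingian (259.51–251.902); B = 58.1 Ma → Paleocene (66–56); C = 3.81 Ma → Pliocene (5.333–2.58); D = 288.2 Ma → Cisuralian (298.9–273.01).
The largest age is 288.2 Ma and the smallest is 3.81 Ma; their difference is 284.39 Myr.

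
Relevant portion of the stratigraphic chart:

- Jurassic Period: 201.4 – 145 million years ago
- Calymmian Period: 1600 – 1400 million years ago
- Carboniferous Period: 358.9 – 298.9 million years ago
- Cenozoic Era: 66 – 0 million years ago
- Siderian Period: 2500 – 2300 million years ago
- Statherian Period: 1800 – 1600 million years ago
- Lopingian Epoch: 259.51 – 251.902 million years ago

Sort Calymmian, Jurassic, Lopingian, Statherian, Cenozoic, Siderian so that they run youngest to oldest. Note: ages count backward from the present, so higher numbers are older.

The oldest of these is Siderian (starts 2500 Ma) and the youngest is Cenozoic (ends 0 Ma).
In between, by decreasing start age: Statherian (1800), Calymmian (1600), Lopingian (259.51), Jurassic (201.4).
Listing youngest first means reversing that sequence.

Cenozoic, Jurassic, Lopingian, Calymmian, Statherian, Siderian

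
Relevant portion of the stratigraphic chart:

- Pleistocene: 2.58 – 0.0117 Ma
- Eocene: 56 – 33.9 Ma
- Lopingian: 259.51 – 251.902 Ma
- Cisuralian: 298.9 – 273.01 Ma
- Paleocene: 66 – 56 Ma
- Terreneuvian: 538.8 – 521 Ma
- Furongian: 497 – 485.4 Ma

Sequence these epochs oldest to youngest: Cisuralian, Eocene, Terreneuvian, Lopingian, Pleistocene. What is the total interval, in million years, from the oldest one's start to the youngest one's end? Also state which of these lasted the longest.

Start ages (Ma): Terreneuvian 538.8, Cisuralian 298.9, Lopingian 259.51, Eocene 56, Pleistocene 2.58.
Ordered oldest to youngest: Terreneuvian, Cisuralian, Lopingian, Eocene, Pleistocene.
Span = 538.8 − 0.0117 = 538.7883 Myr.
Durations: Terreneuvian 17.8, Lopingian 7.608, Cisuralian 25.89, Pleistocene 2.5683, Eocene 22.1 → longest is Cisuralian (25.89 Myr).

Terreneuvian → Cisuralian → Lopingian → Eocene → Pleistocene; total span 538.7883 Myr; longest is Cisuralian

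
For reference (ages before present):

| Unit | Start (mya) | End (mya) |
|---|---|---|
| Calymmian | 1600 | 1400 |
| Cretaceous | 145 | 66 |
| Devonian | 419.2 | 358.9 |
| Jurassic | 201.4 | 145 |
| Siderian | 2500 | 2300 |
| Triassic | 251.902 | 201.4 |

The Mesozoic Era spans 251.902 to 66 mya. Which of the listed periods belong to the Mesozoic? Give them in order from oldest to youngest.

Triassic, Jurassic, Cretaceous

Periods with both bounds inside 251.902–66 Ma: Triassic (251.902–201.4), Jurassic (201.4–145), Cretaceous (145–66).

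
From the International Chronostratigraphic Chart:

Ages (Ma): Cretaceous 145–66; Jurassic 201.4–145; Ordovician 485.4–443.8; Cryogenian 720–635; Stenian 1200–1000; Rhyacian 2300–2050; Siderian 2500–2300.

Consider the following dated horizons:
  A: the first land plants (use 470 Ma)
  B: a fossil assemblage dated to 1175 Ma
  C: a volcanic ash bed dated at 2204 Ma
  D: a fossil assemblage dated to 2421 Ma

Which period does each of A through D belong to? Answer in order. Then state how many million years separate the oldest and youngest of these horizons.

A — Ordovician; B — Stenian; C — Rhyacian; D — Siderian; span 1951 million years

A: 470 Ma lies in 485.4–443.8 Ma, so Ordovician.
B: 1175 Ma lies in 1200–1000 Ma, so Stenian.
C: 2204 Ma lies in 2300–2050 Ma, so Rhyacian.
D: 2421 Ma lies in 2500–2300 Ma, so Siderian.
Oldest = 2421 Ma, youngest = 470 Ma → span 1951 Myr.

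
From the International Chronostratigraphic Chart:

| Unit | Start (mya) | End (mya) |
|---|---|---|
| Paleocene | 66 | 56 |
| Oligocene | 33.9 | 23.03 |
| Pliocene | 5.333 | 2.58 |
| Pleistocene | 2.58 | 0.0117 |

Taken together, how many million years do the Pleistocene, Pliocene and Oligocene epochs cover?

16.1913 million years

Duration is start − end for each: (2.58 − 0.0117) + (5.333 − 2.58) + (33.9 − 23.03).
That is 2.5683 + 2.753 + 10.87, which totals 16.1913 million years.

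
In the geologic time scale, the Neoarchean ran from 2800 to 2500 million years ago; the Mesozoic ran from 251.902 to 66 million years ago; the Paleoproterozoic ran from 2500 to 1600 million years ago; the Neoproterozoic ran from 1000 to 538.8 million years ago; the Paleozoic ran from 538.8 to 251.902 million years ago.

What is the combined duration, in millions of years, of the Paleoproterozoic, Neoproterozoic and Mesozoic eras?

Each duration: Paleoproterozoic = 900; Neoproterozoic = 461.2; Mesozoic = 185.902.
Sum: 900 + 461.2 + 185.902 = 1547.102 Myr.

1547.102 million years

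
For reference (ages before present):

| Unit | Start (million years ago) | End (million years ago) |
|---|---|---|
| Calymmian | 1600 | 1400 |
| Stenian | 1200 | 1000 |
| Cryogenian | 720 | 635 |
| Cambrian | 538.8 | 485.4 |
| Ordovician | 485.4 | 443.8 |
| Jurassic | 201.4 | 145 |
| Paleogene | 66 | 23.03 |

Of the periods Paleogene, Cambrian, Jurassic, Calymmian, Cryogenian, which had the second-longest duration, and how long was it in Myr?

Durations: Paleogene 42.97; Cambrian 53.4; Jurassic 56.4; Calymmian 200; Cryogenian 85 Myr.
Sorted longest-first: Calymmian (200), Cryogenian (85), Jurassic (56.4), Cambrian (53.4), Paleogene (42.97).
The second longest is Cryogenian at 85 Myr.

Cryogenian, 85 million years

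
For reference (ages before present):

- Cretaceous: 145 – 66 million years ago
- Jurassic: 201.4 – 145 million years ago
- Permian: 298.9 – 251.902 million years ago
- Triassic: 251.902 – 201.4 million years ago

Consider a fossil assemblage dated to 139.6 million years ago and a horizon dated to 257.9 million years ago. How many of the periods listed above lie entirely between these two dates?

2

257.9 Ma sits inside the Permian (298.9–251.902) and 139.6 Ma inside the Cretaceous (145–66); neither of those is wholly between the two dates.
The listed periods lying completely between them are Triassic, Jurassic — 2 in all.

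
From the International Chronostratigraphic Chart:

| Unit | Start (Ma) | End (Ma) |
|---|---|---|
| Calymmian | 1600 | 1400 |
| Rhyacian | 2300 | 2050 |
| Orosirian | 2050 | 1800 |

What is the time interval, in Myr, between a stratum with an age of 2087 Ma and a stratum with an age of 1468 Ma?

2087 − 1468 = 619 million years.

619 million years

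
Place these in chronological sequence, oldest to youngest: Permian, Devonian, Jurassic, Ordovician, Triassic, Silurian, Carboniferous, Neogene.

Ordovician, Silurian, Devonian, Carboniferous, Permian, Triassic, Jurassic, Neogene

Group by era (each group listed oldest first) — Paleozoic: Ordovician, Silurian, Devonian, Carboniferous, Permian; Mesozoic: Triassic, Jurassic; Cenozoic: Neogene. The eras run Paleozoic → Mesozoic → Cenozoic. Concatenating the groups in that era order gives oldest to youngest directly.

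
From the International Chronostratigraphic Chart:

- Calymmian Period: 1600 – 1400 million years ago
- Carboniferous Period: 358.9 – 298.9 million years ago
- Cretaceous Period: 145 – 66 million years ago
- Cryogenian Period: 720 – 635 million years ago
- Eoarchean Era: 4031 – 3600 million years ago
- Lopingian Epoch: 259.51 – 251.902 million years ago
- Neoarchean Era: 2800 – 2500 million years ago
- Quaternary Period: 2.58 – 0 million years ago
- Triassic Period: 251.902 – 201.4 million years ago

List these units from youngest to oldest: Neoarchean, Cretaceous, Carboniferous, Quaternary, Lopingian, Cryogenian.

Quaternary, then Cretaceous, then Lopingian, then Carboniferous, then Cryogenian, then Neoarchean

The oldest of these is Neoarchean (starts 2800 Ma) and the youngest is Quaternary (ends 0 Ma).
In between, by decreasing start age: Cryogenian (720), Carboniferous (358.9), Lopingian (259.51), Cretaceous (145).
Listing youngest first means reversing that sequence.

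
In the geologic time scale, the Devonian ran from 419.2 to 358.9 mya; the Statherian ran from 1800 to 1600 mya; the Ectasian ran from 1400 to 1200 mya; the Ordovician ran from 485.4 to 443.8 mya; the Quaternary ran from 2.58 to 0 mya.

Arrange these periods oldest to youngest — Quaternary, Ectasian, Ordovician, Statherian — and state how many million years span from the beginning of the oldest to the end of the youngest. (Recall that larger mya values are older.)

Statherian, Ectasian, Ordovician, Quaternary; total span 1800 Myr

From the excerpt: Quaternary 2.58–0; Ectasian 1400–1200; Ordovician 485.4–443.8; Statherian 1800–1600 (Ma).
Larger Ma is earlier, so the oldest is Statherian and the youngest is Quaternary; oldest to youngest: Statherian, Ectasian, Ordovician, Quaternary.
Oldest start 1800 minus youngest end 0 gives 1800 Myr overall.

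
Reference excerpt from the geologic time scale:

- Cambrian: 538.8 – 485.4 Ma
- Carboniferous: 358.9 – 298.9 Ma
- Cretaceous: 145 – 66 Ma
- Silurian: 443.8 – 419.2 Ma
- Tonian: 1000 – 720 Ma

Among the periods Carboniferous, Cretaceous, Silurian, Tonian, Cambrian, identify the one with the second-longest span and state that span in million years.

Durations: Carboniferous 60; Cretaceous 79; Silurian 24.6; Tonian 280; Cambrian 53.4 Myr.
Sorted longest-first: Tonian (280), Cretaceous (79), Carboniferous (60), Cambrian (53.4), Silurian (24.6).
The second longest is Cretaceous at 79 Myr.

Cretaceous, 79 million years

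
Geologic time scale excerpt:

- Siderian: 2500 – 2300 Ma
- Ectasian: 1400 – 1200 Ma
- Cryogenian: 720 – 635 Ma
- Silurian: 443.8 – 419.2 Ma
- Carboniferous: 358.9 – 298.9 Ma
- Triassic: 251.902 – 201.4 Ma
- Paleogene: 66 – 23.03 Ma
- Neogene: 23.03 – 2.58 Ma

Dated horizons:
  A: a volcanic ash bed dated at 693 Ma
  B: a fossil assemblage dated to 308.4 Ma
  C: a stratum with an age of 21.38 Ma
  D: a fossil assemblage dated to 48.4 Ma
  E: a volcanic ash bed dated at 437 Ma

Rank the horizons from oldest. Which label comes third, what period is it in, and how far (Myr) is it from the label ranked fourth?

B, in the Carboniferous; 260 million years to D

Larger Ma means older, so oldest first: A 693 > E 437 > B 308.4 > D 48.4 > C 21.38.
Counting 3 along gives B (308.4 Ma); the excerpt puts that inside the Carboniferous, 358.9–298.9 Ma.
Next in line is D (48.4 Ma), and 308.4 − 48.4 = 260 Myr.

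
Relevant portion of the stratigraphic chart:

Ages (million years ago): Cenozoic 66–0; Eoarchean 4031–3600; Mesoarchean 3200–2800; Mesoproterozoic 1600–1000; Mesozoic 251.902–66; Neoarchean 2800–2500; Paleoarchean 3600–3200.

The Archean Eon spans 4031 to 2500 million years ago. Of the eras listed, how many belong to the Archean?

Eras inside 4031–2500 Ma: Eoarchean, Paleoarchean, Mesoarchean, Neoarchean — 4 in total.

4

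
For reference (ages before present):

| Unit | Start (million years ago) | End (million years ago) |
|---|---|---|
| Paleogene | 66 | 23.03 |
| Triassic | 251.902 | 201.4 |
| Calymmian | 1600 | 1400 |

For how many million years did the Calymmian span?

200 million years

1600 − 1400 = 200 million years.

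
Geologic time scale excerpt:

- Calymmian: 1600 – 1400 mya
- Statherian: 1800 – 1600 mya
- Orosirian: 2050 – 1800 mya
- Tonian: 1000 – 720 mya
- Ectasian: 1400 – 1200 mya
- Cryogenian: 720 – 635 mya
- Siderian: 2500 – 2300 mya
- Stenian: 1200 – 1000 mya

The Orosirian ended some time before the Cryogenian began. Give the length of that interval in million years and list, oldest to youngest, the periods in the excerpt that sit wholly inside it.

The Orosirian closes at 1800 Ma and the Cryogenian opens at 720 Ma, so the interval is 1800 − 720 = 1080 Myr.
A period fits inside if it starts at or after 1800 Ma and ends at or before 720 Ma; oldest first that gives Statherian, Calymmian, Ectasian, Stenian, Tonian.

1080 million years; Statherian, Calymmian, Ectasian, Stenian, Tonian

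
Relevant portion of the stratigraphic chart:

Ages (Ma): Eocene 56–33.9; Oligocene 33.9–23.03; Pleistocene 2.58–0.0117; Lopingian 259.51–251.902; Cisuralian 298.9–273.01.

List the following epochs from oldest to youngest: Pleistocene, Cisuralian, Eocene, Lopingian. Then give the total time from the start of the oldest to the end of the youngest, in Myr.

Cisuralian → Lopingian → Eocene → Pleistocene; total span 298.8883 Myr

From the excerpt: Pleistocene 2.58–0.0117; Cisuralian 298.9–273.01; Eocene 56–33.9; Lopingian 259.51–251.902 (Ma).
Larger Ma is earlier, so the oldest is Cisuralian and the youngest is Pleistocene; oldest to youngest: Cisuralian, Lopingian, Eocene, Pleistocene.
Oldest start 298.9 minus youngest end 0.0117 gives 298.8883 Myr overall.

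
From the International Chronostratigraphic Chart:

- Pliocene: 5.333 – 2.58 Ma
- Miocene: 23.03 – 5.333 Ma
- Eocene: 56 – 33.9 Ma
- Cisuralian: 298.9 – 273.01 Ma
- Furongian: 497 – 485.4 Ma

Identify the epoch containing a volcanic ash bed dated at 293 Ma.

293 Ma lies between 298.9 and 273.01 Ma, so it falls in the Cisuralian.

Cisuralian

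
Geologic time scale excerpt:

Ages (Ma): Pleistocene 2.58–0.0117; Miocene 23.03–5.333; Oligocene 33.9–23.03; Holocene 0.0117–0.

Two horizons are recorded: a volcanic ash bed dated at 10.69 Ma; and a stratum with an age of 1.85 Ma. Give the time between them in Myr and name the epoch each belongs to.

8.84 million years apart; the first in the Miocene, the second in the Pleistocene

Elapsed time: 10.69 − 1.85 = 8.84 Myr.
10.69 Ma lies within 23.03–5.333 Ma: Miocene.
1.85 Ma lies within 2.58–0.0117 Ma: Pleistocene.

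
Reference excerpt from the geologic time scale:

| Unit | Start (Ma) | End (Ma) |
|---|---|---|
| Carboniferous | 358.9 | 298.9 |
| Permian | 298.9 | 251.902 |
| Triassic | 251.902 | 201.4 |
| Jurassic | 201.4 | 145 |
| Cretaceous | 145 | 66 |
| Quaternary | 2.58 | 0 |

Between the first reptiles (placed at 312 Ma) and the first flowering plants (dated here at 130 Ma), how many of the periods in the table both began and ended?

The older date is 312 Ma and the younger is 130 Ma.
Periods with start < 312 and end > 130 Ma: Permian (298.9–251.902), Triassic (251.902–201.4), Jurassic (201.4–145).
That is 3 complete periods.

3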